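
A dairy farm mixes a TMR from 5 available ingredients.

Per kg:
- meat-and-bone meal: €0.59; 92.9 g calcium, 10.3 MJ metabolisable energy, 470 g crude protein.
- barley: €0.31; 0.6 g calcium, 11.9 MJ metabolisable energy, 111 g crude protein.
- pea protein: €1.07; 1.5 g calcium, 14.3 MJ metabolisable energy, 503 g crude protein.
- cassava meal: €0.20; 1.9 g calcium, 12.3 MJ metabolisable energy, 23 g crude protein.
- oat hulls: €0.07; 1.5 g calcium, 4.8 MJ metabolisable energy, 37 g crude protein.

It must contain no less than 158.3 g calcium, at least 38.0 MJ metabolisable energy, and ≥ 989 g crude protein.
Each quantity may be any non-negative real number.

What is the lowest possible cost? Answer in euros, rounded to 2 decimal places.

€1.34

This is a linear program. Let x1 = kg of meat-and-bone meal, x2 = kg of barley, x3 = kg of pea protein, x4 = kg of cassava meal, x5 = kg of oat hulls.
min 0.59x1 + 0.31x2 + 1.07x3 + 0.2x4 + 0.07x5 s.t.:
  92.9x1 + 0.6x2 + 1.5x3 + 1.9x4 + 1.5x5 ≥ 158.3   (calcium)
  10.3x1 + 11.9x2 + 14.3x3 + 12.3x4 + 4.8x5 ≥ 38   (metabolisable energy)
  470x1 + 111x2 + 503x3 + 23x4 + 37x5 ≥ 989   (crude protein)
  x1, x2, x3, x4, x5 ≥ 0.
At the optimum only meat-and-bone meal, oat hulls are positive (barley, pea protein, cassava meal = 0). Binding constraints: metabolisable energy and crude protein.
That vertex is x1 = 1.782, x5 = 4.093.
Cost = 0.59·1.782 + 0.07·4.093 = 1.3379.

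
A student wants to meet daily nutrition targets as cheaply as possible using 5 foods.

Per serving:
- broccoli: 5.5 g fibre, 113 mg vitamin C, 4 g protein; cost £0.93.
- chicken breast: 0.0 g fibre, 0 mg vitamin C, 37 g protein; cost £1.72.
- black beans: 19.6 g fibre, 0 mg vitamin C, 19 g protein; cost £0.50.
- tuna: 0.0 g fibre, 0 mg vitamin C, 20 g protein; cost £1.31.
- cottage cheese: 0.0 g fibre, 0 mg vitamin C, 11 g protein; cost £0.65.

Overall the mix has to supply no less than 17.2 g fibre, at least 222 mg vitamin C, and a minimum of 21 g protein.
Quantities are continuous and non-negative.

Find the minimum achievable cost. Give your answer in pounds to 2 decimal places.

This is a linear program. Let x1 = servings of broccoli, x2 = servings of chicken breast, x3 = servings of black beans, x4 = servings of tuna, x5 = servings of cottage cheese.
Minimise 0.93x1 + 1.72x2 + 0.5x3 + 1.31x4 + 0.65x5 with:
  5.5x1 + 19.6x3 ≥ 17.2   (fibre)
  113x1 ≥ 222   (vitamin C)
  4x1 + 37x2 + 19x3 + 20x4 + 11x5 ≥ 21   (protein)
  x1, x2, x3, x4, x5 ≥ 0.
The optimal basis is {broccoli, black beans}; chicken breast, tuna, cottage cheese drop out. The vitamin C and protein requirements are met with equality.
So broccoli = 1.965 servings, black beans = 0.6917 servings.
Hence cost = 0.93·1.965 + 0.5·0.6917 = £2.1733.

£2.17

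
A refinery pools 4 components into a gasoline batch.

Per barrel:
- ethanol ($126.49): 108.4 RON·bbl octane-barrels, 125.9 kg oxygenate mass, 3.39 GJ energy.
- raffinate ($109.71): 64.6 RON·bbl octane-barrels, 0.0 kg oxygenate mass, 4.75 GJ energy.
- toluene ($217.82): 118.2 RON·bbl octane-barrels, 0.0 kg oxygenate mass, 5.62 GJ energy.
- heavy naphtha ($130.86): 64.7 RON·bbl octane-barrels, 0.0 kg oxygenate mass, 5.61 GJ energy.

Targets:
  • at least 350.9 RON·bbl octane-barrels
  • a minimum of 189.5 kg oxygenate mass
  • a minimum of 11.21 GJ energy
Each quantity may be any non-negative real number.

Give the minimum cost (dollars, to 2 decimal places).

This is a linear program. Let x1 = barrels of ethanol, x2 = barrels of raffinate, x3 = barrels of toluene, x4 = barrels of heavy naphtha.
min 126.49x1 + 109.71x2 + 217.82x3 + 130.86x4 s.t.:
  108.4x1 + 64.6x2 + 118.2x3 + 64.7x4 ≥ 350.9   (octane-barrels)
  125.9x1 ≥ 189.5   (oxygenate mass)
  3.39x1 + 4.75x2 + 5.62x3 + 5.61x4 ≥ 11.21   (energy)
  x1, x2, x3, x4 ≥ 0.
The minimum-cost mix takes nothing from toluene, heavy naphtha — only ethanol, raffinate. Binding constraints: octane-barrels and energy.
That vertex is x1 = 3.1855, x2 = 0.086558.
Total cost: 126.49·3.1855 + 109.71·0.086558 = 412.4302.

$412.43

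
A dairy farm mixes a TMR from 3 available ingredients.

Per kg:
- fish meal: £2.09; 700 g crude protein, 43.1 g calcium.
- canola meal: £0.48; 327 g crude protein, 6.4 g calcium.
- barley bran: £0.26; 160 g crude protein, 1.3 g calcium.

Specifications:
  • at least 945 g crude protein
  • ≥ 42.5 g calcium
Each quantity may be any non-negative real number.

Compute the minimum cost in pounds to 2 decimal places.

£2.25

Let x1 = kg of fish meal, x2 = kg of canola meal, x3 = kg of barley bran.
Minimise 2.09x1 + 0.48x2 + 0.26x3 s.t.:
  700x1 + 327x2 + 160x3 ≥ 945   (crude protein)
  43.1x1 + 6.4x2 + 1.3x3 ≥ 42.5   (calcium)
  x1, x2, x3 ≥ 0.
The cheapest feasible vertex uses only fish meal, canola meal; barley bran is not used. Binding constraints: crude protein and calcium.
So fish meal = 0.8165 kg, canola meal = 1.142 kg.
Objective = 2.09·0.8165 + 0.48·1.142 = 2.2546.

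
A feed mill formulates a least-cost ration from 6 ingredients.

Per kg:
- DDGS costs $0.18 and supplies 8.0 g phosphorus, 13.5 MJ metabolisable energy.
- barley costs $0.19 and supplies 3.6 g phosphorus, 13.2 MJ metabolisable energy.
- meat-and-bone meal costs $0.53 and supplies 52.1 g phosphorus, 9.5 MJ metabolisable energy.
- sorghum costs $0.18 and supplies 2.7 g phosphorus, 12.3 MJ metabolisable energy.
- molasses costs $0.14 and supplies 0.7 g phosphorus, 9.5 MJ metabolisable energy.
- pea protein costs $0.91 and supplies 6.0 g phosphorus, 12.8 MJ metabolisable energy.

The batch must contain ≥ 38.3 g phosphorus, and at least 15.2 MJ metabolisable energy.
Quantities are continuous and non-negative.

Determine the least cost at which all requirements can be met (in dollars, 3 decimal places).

Let x1 = kg of DDGS, x2 = kg of barley, x3 = kg of meat-and-bone meal, x4 = kg of sorghum, x5 = kg of molasses, x6 = kg of pea protein.
min 0.18x1 + 0.19x2 + 0.53x3 + 0.18x4 + 0.14x5 + 0.91x6 s.t.:
  8x1 + 3.6x2 + 52.1x3 + 2.7x4 + 0.7x5 + 6x6 ≥ 38.3   (phosphorus)
  13.5x1 + 13.2x2 + 9.5x3 + 12.3x4 + 9.5x5 + 12.8x6 ≥ 15.2   (metabolisable energy)
  x1, x2, x3, x4, x5, x6 ≥ 0.
At the optimum only DDGS, meat-and-bone meal are positive (barley, sorghum, molasses, pea protein = 0). The phosphorus and metabolisable energy requirements are met with equality.
So DDGS = 0.6823 kg, meat-and-bone meal = 0.6303 kg.
Objective = 0.18·0.6823 + 0.53·0.6303 = 0.45687.

$0.457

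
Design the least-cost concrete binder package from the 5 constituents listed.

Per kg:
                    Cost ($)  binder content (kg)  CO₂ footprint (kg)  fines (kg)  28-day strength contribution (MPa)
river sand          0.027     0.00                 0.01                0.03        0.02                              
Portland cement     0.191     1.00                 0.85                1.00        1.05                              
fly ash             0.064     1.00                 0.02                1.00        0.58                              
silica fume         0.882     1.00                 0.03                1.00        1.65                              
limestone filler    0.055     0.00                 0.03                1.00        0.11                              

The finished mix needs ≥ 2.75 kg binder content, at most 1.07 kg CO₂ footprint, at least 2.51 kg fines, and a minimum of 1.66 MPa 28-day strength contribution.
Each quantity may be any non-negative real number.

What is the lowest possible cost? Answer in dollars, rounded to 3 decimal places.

$0.183

This is a linear program. Let x1 = kg of river sand, x2 = kg of Portland cement, x3 = kg of fly ash, x4 = kg of silica fume, x5 = kg of limestone filler.
Minimize 0.027x1 + 0.191x2 + 0.064x3 + 0.882x4 + 0.055x5 s.t.:
  1x2 + 1x3 + 1x4 ≥ 2.75   (binder content)
  0.01x1 + 0.85x2 + 0.02x3 + 0.03x4 + 0.03x5 ≤ 1.07   (CO₂ footprint)
  0.03x1 + 1x2 + 1x3 + 1x4 + 1x5 ≥ 2.51   (fines)
  0.02x1 + 1.05x2 + 0.58x3 + 1.65x4 + 0.11x5 ≥ 1.66   (28-day strength contribution)
  x1, x2, x3, x4, x5 ≥ 0.
At the optimum only fly ash is positive (river sand, Portland cement, silica fume, limestone filler = 0). Binding constraint: 28-day strength contribution.
Optimal quantities: fly ash = 2.862 kg.
Hence cost = 0.064·2.862 = $0.18317.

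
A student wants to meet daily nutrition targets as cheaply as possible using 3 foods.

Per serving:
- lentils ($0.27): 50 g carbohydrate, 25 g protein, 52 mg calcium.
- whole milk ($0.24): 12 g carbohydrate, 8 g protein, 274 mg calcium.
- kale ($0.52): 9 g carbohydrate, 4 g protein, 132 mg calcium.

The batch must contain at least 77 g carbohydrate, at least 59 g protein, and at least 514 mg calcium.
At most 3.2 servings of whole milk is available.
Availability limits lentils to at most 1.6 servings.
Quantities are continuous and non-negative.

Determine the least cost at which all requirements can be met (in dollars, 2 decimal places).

$1.00

Treat it as an LP. Let x1 = servings of lentils, x2 = servings of whole milk, x3 = servings of kale.
min 0.27x1 + 0.24x2 + 0.52x3 s.t.:
  50x1 + 12x2 + 9x3 ≥ 77   (carbohydrate)
  25x1 + 8x2 + 4x3 ≥ 59   (protein)
  52x1 + 274x2 + 132x3 ≥ 514   (calcium)
  x2 ≤ 3.2
  x1 ≤ 1.6
  x1, x2, x3 ≥ 0.
The minimum-cost mix takes nothing from kale — only lentils, whole milk. There the protein and the lentils cap constraints are tight.
Optimal quantities: lentils = 1.6 servings, whole milk = 2.375 servings.
Total cost: 0.27·1.6 + 0.24·2.375 = 1.0020.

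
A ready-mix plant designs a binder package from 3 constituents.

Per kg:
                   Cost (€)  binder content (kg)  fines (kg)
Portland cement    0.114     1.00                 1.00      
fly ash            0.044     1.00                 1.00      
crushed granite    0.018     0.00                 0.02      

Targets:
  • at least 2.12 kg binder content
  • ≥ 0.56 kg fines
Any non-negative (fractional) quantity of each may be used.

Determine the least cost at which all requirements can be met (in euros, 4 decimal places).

€0.0933

Set it up as a linear program. Let x1 = kg of Portland cement, x2 = kg of fly ash, x3 = kg of crushed granite.
Minimize 0.114x1 + 0.044x2 + 0.018x3 subject to:
  1x1 + 1x2 ≥ 2.12   (binder content)
  1x1 + 1x2 + 0.02x3 ≥ 0.56   (fines)
  x1, x2, x3 ≥ 0.
The cheapest feasible vertex uses only fly ash; Portland cement, crushed granite are not used. There the binder content constraint is tight.
That vertex is x2 = 2.12.
Total cost: 0.044·2.12 = 0.093280.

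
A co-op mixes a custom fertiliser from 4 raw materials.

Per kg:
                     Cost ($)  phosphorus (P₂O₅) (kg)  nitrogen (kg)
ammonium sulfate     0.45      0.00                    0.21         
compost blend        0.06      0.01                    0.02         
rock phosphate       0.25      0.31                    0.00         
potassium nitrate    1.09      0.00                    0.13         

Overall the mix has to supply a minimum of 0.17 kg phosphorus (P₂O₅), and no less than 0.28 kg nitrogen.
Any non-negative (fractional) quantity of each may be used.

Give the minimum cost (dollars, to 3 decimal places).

Let x1 = kg of ammonium sulfate, x2 = kg of compost blend, x3 = kg of rock phosphate, x4 = kg of potassium nitrate.
Minimise 0.45x1 + 0.06x2 + 0.25x3 + 1.09x4 subject to:
  0.01x2 + 0.31x3 ≥ 0.17   (phosphorus (P₂O₅))
  0.21x1 + 0.02x2 + 0.13x4 ≥ 0.28   (nitrogen)
  x1, x2, x3, x4 ≥ 0.
The minimum-cost mix takes nothing from compost blend, potassium nitrate — only ammonium sulfate, rock phosphate. The phosphorus (P₂O₅) and nitrogen requirements are met with equality.
That vertex is x1 = 1.333, x3 = 0.5484.
Total cost: 0.45·1.333 + 0.25·0.5484 = 0.73695.

$0.737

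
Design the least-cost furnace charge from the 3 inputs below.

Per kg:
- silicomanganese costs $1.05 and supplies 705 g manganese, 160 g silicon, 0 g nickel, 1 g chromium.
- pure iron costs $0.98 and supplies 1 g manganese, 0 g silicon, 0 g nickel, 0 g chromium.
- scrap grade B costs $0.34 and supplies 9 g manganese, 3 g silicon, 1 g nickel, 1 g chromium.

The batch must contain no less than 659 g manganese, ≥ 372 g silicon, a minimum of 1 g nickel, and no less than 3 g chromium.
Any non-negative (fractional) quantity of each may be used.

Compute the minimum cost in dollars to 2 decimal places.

Let x1 = kg of silicomanganese, x2 = kg of pure iron, x3 = kg of scrap grade B.
Minimise 1.05x1 + 0.98x2 + 0.34x3 with:
  705x1 + 1x2 + 9x3 ≥ 659   (manganese)
  160x1 + 3x3 ≥ 372   (silicon)
  1x3 ≥ 1   (nickel)
  1x1 + 1x3 ≥ 3   (chromium)
  x1, x2, x3 ≥ 0.
The cheapest feasible vertex uses only silicomanganese, scrap grade B; pure iron is not used. There the silicon and nickel constraints are tight.
Optimal quantities: silicomanganese = 2.306 kg, scrap grade B = 1 kg.
Cost = 1.05·2.306 + 0.34·1 = 2.7613.

$2.76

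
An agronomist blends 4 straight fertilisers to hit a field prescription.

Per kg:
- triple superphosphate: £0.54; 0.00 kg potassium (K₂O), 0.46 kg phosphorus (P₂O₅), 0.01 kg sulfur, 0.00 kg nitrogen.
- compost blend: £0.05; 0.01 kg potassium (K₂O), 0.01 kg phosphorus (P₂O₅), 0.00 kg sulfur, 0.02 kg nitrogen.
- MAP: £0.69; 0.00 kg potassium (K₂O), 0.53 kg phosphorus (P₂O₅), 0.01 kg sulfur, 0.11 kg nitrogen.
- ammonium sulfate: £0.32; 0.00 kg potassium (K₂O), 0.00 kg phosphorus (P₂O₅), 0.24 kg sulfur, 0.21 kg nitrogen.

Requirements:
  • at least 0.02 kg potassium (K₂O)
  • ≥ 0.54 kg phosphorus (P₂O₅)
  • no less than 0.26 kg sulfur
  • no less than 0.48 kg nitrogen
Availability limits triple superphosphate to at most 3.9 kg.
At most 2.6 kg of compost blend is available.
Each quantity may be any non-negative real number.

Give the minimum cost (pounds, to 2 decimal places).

£1.28

This is a linear program. Let x1 = kg of triple superphosphate, x2 = kg of compost blend, x3 = kg of MAP, x4 = kg of ammonium sulfate.
Minimize 0.54x1 + 0.05x2 + 0.69x3 + 0.32x4 s.t.:
  0.01x2 ≥ 0.02   (potassium (K₂O))
  0.46x1 + 0.01x2 + 0.53x3 ≥ 0.54   (phosphorus (P₂O₅))
  0.01x1 + 0.01x3 + 0.24x4 ≥ 0.26   (sulfur)
  0.02x2 + 0.11x3 + 0.21x4 ≥ 0.48   (nitrogen)
  x1 ≤ 3.9
  x2 ≤ 2.6
  x1, x2, x3, x4 ≥ 0.
The optimal basis is {compost blend, MAP, ammonium sulfate}; triple superphosphate drops out. Binding constraints: potassium (K₂O), phosphorus (P₂O₅), nitrogen.
That vertex is x2 = 2, x3 = 0.9811, x4 = 1.581.
Cost = 0.05·2 + 0.69·0.9811 + 0.32·1.581 = 1.2829.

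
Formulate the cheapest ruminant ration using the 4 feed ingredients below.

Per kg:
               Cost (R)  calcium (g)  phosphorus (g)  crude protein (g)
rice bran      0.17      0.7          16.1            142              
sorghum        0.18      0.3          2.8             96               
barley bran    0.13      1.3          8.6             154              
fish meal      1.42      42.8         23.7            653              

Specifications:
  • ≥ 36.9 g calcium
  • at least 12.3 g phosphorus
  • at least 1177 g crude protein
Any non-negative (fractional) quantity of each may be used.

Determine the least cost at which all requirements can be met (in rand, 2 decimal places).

R1.62

Set it up as a linear program. Let x1 = kg of rice bran, x2 = kg of sorghum, x3 = kg of barley bran, x4 = kg of fish meal.
min 0.17x1 + 0.18x2 + 0.13x3 + 1.42x4 s.t.:
  0.7x1 + 0.3x2 + 1.3x3 + 42.8x4 ≥ 36.9   (calcium)
  16.1x1 + 2.8x2 + 8.6x3 + 23.7x4 ≥ 12.3   (phosphorus)
  142x1 + 96x2 + 154x3 + 653x4 ≥ 1177   (crude protein)
  x1, x2, x3, x4 ≥ 0.
The cheapest feasible vertex uses only barley bran, fish meal; rice bran, sorghum are not used. Binding constraints: calcium and crude protein.
Solving gives x3 = 4.577, x4 = 0.7231.
Cost = 0.13·4.577 + 1.42·0.7231 = 1.6218.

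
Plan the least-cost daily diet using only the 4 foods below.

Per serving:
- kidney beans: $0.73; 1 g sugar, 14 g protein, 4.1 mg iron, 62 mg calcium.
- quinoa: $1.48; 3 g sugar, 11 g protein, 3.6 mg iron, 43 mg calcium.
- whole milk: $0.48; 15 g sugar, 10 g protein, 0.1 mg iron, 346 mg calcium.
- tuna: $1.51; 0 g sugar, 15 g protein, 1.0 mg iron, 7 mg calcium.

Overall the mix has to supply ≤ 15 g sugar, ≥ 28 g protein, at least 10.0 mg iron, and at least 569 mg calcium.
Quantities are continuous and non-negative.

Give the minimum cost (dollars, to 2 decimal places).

$4.48

Let x1 = servings of kidney beans, x2 = servings of quinoa, x3 = servings of whole milk, x4 = servings of tuna.
Minimise 0.73x1 + 1.48x2 + 0.48x3 + 1.51x4 subject to:
  1x1 + 3x2 + 15x3 ≤ 15   (sugar)
  14x1 + 11x2 + 10x3 + 15x4 ≥ 28   (protein)
  4.1x1 + 3.6x2 + 0.1x3 + 1x4 ≥ 10   (iron)
  62x1 + 43x2 + 346x3 + 7x4 ≥ 569   (calcium)
  x1, x2, x3, x4 ≥ 0.
The minimum-cost mix takes nothing from quinoa, tuna — only kidney beans, whole milk. Binding constraints: sugar and calcium.
Optimal quantities: kidney beans = 5.728 servings, whole milk = 0.6182 servings.
Objective = 0.73·5.728 + 0.48·0.6182 = 4.4782.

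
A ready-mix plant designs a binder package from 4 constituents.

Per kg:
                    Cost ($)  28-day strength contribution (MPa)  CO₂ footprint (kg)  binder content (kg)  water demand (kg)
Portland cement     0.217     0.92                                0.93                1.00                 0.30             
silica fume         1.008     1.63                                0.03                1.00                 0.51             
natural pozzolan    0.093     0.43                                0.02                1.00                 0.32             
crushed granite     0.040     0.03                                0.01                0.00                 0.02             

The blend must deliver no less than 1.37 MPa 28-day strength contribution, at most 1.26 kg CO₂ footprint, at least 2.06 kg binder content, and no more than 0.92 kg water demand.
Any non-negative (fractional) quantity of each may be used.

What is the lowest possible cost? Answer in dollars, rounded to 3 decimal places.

$0.301

Treat it as an LP. Let x1 = kg of Portland cement, x2 = kg of silica fume, x3 = kg of natural pozzolan, x4 = kg of crushed granite.
min 0.217x1 + 1.008x2 + 0.093x3 + 0.04x4 with:
  0.92x1 + 1.63x2 + 0.43x3 + 0.03x4 ≥ 1.37   (28-day strength contribution)
  0.93x1 + 0.03x2 + 0.02x3 + 0.01x4 ≤ 1.26   (CO₂ footprint)
  1x1 + 1x2 + 1x3 ≥ 2.06   (binder content)
  0.3x1 + 0.51x2 + 0.32x3 + 0.02x4 ≤ 0.92   (water demand)
  x1, x2, x3, x4 ≥ 0.
The minimum-cost mix takes nothing from silica fume, crushed granite — only Portland cement, natural pozzolan. The 28-day strength contribution and water demand requirements are met with equality.
Solving gives x1 = 0.2588, x3 = 2.632.
Objective = 0.217·0.2588 + 0.093·2.632 = 0.30094.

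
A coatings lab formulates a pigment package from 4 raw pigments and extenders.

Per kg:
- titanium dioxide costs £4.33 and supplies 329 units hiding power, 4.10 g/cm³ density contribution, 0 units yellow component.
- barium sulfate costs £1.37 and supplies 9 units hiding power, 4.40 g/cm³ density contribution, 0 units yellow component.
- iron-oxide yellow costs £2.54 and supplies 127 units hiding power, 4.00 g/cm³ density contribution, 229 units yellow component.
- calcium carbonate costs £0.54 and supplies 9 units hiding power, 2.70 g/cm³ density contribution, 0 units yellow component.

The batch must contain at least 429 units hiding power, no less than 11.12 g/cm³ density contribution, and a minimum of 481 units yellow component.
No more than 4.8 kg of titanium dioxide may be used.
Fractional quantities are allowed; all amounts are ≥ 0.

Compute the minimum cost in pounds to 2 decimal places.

£7.58

Set it up as a linear program. Let x1 = kg of titanium dioxide, x2 = kg of barium sulfate, x3 = kg of iron-oxide yellow, x4 = kg of calcium carbonate.
min 4.33x1 + 1.37x2 + 2.54x3 + 0.54x4 s.t.:
  329x1 + 9x2 + 127x3 + 9x4 ≥ 429   (hiding power)
  4.1x1 + 4.4x2 + 4x3 + 2.7x4 ≥ 11.12   (density contribution)
  229x3 ≥ 481   (yellow component)
  x1 ≤ 4.8
  x1, x2, x3, x4 ≥ 0.
At the optimum only titanium dioxide, iron-oxide yellow, calcium carbonate are positive (barium sulfate = 0). The hiding power, density contribution, yellow component requirements are met with equality.
Solving gives x1 = 0.4858, x3 = 2.1, x4 = 0.2691.
Cost = 4.33·0.4858 + 2.54·2.1 + 0.54·0.2691 = 7.5828.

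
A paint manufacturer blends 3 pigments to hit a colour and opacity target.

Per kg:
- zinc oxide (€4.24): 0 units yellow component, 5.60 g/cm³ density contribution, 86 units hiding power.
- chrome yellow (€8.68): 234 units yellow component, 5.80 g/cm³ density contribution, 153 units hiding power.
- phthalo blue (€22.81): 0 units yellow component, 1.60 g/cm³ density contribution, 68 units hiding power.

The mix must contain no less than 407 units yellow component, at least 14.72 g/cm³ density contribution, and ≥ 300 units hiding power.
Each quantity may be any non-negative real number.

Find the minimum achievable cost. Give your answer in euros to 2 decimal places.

This is a linear program. Let x1 = kg of zinc oxide, x2 = kg of chrome yellow, x3 = kg of phthalo blue.
Minimise 4.24x1 + 8.68x2 + 22.81x3 with:
  234x2 ≥ 407   (yellow component)
  5.6x1 + 5.8x2 + 1.6x3 ≥ 14.72   (density contribution)
  86x1 + 153x2 + 68x3 ≥ 300   (hiding power)
  x1, x2, x3 ≥ 0.
The optimal basis is {zinc oxide, chrome yellow}; phthalo blue drops out. There the yellow component and density contribution constraints are tight.
Solving gives x1 = 0.8271, x2 = 1.739.
Cost = 4.24·0.8271 + 8.68·1.739 = 18.6014.

€18.60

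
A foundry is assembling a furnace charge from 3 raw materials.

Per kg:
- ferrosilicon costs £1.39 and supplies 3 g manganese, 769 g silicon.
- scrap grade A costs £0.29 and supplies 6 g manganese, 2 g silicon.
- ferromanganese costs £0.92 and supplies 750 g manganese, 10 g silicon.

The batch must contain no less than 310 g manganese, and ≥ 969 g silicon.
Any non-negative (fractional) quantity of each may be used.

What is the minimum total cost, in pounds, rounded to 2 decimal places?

Let x1 = kg of ferrosilicon, x2 = kg of scrap grade A, x3 = kg of ferromanganese.
Minimize 1.39x1 + 0.29x2 + 0.92x3 s.t.:
  3x1 + 6x2 + 750x3 ≥ 310   (manganese)
  769x1 + 2x2 + 10x3 ≥ 969   (silicon)
  x1, x2, x3 ≥ 0.
The minimum-cost mix takes nothing from scrap grade A — only ferrosilicon, ferromanganese. The manganese and silicon requirements are met with equality.
So ferrosilicon = 1.255 kg, ferromanganese = 0.4083 kg.
Cost = 1.39·1.255 + 0.92·0.4083 = 2.1201.

£2.12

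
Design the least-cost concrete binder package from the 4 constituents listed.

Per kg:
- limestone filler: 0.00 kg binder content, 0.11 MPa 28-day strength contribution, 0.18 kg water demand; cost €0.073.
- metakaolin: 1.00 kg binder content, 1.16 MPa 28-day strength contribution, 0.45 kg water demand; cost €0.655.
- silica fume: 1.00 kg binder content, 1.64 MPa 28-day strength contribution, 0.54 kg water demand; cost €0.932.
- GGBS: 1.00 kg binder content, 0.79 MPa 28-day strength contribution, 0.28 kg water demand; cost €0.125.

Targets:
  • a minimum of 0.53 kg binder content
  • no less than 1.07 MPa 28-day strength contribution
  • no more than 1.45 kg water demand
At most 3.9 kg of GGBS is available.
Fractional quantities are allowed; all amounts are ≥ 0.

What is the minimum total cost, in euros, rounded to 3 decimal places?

This is a linear program. Let x1 = kg of limestone filler, x2 = kg of metakaolin, x3 = kg of silica fume, x4 = kg of GGBS.
min 0.073x1 + 0.655x2 + 0.932x3 + 0.125x4 with:
  1x2 + 1x3 + 1x4 ≥ 0.53   (binder content)
  0.11x1 + 1.16x2 + 1.64x3 + 0.79x4 ≥ 1.07   (28-day strength contribution)
  0.18x1 + 0.45x2 + 0.54x3 + 0.28x4 ≤ 1.45   (water demand)
  x4 ≤ 3.9
  x1, x2, x3, x4 ≥ 0.
The minimum-cost mix takes nothing from limestone filler, metakaolin, silica fume — only GGBS. The 28-day strength contribution requirement is met with equality.
So GGBS = 1.354 kg.
Total cost: 0.125·1.354 = 0.16925.

€0.169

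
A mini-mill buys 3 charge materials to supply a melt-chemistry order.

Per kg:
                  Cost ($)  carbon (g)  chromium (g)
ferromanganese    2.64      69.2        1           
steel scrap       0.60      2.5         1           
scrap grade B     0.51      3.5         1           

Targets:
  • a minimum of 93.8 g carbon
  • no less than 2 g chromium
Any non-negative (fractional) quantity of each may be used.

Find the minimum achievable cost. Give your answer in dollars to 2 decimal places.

$3.83

Set it up as a linear program. Let x1 = kg of ferromanganese, x2 = kg of steel scrap, x3 = kg of scrap grade B.
Minimise 2.64x1 + 0.6x2 + 0.51x3 s.t.:
  69.2x1 + 2.5x2 + 3.5x3 ≥ 93.8   (carbon)
  1x1 + 1x2 + 1x3 ≥ 2   (chromium)
  x1, x2, x3 ≥ 0.
At the optimum only ferromanganese, scrap grade B are positive (steel scrap = 0). There the carbon and chromium constraints are tight.
So ferromanganese = 1.321 kg, scrap grade B = 0.6788 kg.
Hence cost = 2.64·1.321 + 0.51·0.6788 = $3.8336.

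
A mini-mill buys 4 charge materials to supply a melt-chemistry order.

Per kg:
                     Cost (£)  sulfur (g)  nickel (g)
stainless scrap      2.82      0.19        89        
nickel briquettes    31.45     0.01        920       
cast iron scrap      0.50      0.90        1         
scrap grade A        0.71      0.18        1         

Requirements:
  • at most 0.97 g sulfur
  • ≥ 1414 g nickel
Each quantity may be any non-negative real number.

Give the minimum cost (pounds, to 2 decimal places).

Let x1 = kg of stainless scrap, x2 = kg of nickel briquettes, x3 = kg of cast iron scrap, x4 = kg of scrap grade A.
Minimise 2.82x1 + 31.45x2 + 0.5x3 + 0.71x4 with:
  0.19x1 + 0.01x2 + 0.9x3 + 0.18x4 ≤ 0.97   (sulfur)
  89x1 + 920x2 + 1x3 + 1x4 ≥ 1414   (nickel)
  x1, x2, x3, x4 ≥ 0.
The cheapest feasible vertex uses only stainless scrap, nickel briquettes; cast iron scrap, scrap grade A are not used. The sulfur and nickel requirements are met with equality.
Optimal quantities: stainless scrap = 5.0501 kg, nickel briquettes = 1.0484 kg.
Objective = 2.82·5.0501 + 31.45·1.0484 = 47.2135.

£47.21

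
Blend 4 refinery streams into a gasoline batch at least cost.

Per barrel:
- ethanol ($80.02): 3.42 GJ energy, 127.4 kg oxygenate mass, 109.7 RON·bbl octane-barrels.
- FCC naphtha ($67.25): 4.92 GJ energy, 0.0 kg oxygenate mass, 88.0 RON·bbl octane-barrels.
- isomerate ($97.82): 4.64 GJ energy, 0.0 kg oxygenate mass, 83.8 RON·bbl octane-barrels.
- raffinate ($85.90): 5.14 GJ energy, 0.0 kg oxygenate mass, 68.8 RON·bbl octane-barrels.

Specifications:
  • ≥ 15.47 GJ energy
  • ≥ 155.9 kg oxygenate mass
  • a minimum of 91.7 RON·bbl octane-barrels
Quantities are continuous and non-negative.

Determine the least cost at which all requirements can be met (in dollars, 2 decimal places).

Let x1 = barrels of ethanol, x2 = barrels of FCC naphtha, x3 = barrels of isomerate, x4 = barrels of raffinate.
min 80.02x1 + 67.25x2 + 97.82x3 + 85.9x4 s.t.:
  3.42x1 + 4.92x2 + 4.64x3 + 5.14x4 ≥ 15.47   (energy)
  127.4x1 ≥ 155.9   (oxygenate mass)
  109.7x1 + 88x2 + 83.8x3 + 68.8x4 ≥ 91.7   (octane-barrels)
  x1, x2, x3, x4 ≥ 0.
The minimum-cost mix takes nothing from isomerate, raffinate — only ethanol, FCC naphtha. The energy and oxygenate mass requirements are met with equality.
That vertex is x1 = 1.2237, x2 = 2.2937.
Cost = 80.02·1.2237 + 67.25·2.2937 = 252.1718.

$252.17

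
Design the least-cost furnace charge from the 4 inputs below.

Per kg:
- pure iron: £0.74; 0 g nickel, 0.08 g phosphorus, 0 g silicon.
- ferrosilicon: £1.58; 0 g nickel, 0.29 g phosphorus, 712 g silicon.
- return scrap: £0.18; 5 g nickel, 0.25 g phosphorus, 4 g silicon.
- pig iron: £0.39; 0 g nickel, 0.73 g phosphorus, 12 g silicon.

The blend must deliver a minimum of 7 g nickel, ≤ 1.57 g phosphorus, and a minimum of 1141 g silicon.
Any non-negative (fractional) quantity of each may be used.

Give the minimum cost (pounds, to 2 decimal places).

£2.77

Let x1 = kg of pure iron, x2 = kg of ferrosilicon, x3 = kg of return scrap, x4 = kg of pig iron.
Minimize 0.74x1 + 1.58x2 + 0.18x3 + 0.39x4 with:
  5x3 ≥ 7   (nickel)
  0.08x1 + 0.29x2 + 0.25x3 + 0.73x4 ≤ 1.57   (phosphorus)
  712x2 + 4x3 + 12x4 ≥ 1141   (silicon)
  x1, x2, x3, x4 ≥ 0.
The cheapest feasible vertex uses only ferrosilicon, return scrap; pure iron, pig iron are not used. Binding constraints: nickel and silicon.
That vertex is x2 = 1.595, x3 = 1.4.
Objective = 1.58·1.595 + 0.18·1.4 = 2.7721.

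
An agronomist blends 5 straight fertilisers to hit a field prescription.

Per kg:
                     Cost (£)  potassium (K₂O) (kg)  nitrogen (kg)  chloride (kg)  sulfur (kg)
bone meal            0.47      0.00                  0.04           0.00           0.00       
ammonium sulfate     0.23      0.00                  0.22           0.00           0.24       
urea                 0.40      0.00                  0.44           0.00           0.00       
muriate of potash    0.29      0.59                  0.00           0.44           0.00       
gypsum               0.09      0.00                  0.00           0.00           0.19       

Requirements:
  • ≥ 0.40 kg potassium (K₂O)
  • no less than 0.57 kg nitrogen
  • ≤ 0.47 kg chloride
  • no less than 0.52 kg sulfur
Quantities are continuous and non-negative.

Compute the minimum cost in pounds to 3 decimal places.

£0.780

Set it up as a linear program. Let x1 = kg of bone meal, x2 = kg of ammonium sulfate, x3 = kg of urea, x4 = kg of muriate of potash, x5 = kg of gypsum.
min 0.47x1 + 0.23x2 + 0.4x3 + 0.29x4 + 0.09x5 subject to:
  0.59x4 ≥ 0.4   (potassium (K₂O))
  0.04x1 + 0.22x2 + 0.44x3 ≥ 0.57   (nitrogen)
  0.44x4 ≤ 0.47   (chloride)
  0.24x2 + 0.19x5 ≥ 0.52   (sulfur)
  x1, x2, x3, x4, x5 ≥ 0.
The optimal basis is {ammonium sulfate, urea, muriate of potash}; bone meal, gypsum drop out. Binding constraints: potassium (K₂O), nitrogen, sulfur.
Optimal quantities: ammonium sulfate = 2.167 kg, urea = 0.2121 kg, muriate of potash = 0.678 kg.
Cost = 0.23·2.167 + 0.4·0.2121 + 0.29·0.678 = 0.77987.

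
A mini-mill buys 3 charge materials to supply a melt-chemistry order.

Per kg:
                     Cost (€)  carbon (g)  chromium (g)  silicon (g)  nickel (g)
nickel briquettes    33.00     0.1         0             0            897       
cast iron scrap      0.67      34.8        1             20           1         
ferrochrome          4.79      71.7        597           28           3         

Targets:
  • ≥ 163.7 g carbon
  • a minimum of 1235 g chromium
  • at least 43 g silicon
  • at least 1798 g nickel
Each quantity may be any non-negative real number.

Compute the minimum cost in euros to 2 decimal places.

Let x1 = kg of nickel briquettes, x2 = kg of cast iron scrap, x3 = kg of ferrochrome.
Minimise 33x1 + 0.67x2 + 4.79x3 subject to:
  0.1x1 + 34.8x2 + 71.7x3 ≥ 163.7   (carbon)
  1x2 + 597x3 ≥ 1235   (chromium)
  20x2 + 28x3 ≥ 43   (silicon)
  897x1 + 1x2 + 3x3 ≥ 1798   (nickel)
  x1, x2, x3 ≥ 0.
All 3 inputs are positive at the optimum. The carbon, chromium, nickel requirements are met with equality.
So nickel briquettes = 1.997 kg, cast iron scrap = 0.4376 kg, ferrochrome = 2.068 kg.
Total cost: 33·1.997 + 0.67·0.4376 + 4.79·2.068 = 76.0999.

€76.10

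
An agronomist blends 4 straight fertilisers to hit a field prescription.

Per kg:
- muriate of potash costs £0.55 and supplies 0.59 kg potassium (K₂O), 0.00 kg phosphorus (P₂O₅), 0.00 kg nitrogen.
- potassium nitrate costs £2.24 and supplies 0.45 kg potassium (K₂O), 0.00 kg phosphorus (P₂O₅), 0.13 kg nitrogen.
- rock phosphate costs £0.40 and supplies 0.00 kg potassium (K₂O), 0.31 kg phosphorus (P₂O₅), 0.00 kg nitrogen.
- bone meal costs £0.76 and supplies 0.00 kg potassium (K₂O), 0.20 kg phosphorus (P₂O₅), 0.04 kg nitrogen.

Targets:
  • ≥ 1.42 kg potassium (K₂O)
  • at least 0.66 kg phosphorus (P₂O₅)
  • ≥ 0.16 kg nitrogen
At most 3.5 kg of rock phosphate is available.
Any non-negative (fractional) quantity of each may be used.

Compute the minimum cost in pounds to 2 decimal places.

£4.22

Treat it as an LP. Let x1 = kg of muriate of potash, x2 = kg of potassium nitrate, x3 = kg of rock phosphate, x4 = kg of bone meal.
min 0.55x1 + 2.24x2 + 0.4x3 + 0.76x4 subject to:
  0.59x1 + 0.45x2 ≥ 1.42   (potassium (K₂O))
  0.31x3 + 0.2x4 ≥ 0.66   (phosphorus (P₂O₅))
  0.13x2 + 0.04x4 ≥ 0.16   (nitrogen)
  x3 ≤ 3.5
  x1, x2, x3, x4 ≥ 0.
The minimum-cost mix takes nothing from rock phosphate — only muriate of potash, potassium nitrate, bone meal. The potassium (K₂O), phosphorus (P₂O₅), nitrogen requirements are met with equality.
That vertex is x1 = 2.243, x2 = 0.2154, x4 = 3.3.
Objective = 0.55·2.243 + 2.24·0.2154 + 0.76·3.3 = 4.2241.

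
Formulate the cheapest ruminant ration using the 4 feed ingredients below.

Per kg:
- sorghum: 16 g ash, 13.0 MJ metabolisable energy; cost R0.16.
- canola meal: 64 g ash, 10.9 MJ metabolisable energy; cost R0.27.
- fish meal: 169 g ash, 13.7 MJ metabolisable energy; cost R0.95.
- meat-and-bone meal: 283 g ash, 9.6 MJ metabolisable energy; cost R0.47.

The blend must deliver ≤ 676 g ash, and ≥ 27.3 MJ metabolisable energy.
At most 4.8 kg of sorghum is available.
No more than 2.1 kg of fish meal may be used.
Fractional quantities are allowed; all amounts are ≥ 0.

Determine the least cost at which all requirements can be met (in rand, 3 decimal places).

R0.336

Let x1 = kg of sorghum, x2 = kg of canola meal, x3 = kg of fish meal, x4 = kg of meat-and-bone meal.
Minimise 0.16x1 + 0.27x2 + 0.95x3 + 0.47x4 with:
  16x1 + 64x2 + 169x3 + 283x4 ≤ 676   (ash)
  13x1 + 10.9x2 + 13.7x3 + 9.6x4 ≥ 27.3   (metabolisable energy)
  x1 ≤ 4.8
  x3 ≤ 2.1
  x1, x2, x3, x4 ≥ 0.
The cheapest feasible vertex uses only sorghum; canola meal, fish meal, meat-and-bone meal are not used. The metabolisable energy requirement is met with equality.
So sorghum = 2.1 kg.
Hence cost = 0.16·2.1 = R0.33600.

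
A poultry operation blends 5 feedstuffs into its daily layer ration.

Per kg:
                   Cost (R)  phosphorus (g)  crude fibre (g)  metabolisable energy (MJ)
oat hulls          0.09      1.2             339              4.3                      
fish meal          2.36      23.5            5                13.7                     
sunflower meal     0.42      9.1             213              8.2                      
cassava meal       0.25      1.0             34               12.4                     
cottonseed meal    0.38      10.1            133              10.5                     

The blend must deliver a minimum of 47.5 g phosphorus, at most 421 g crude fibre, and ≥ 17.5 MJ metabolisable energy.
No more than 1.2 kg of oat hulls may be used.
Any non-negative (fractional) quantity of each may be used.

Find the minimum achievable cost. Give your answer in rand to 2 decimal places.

R2.78

Let x1 = kg of oat hulls, x2 = kg of fish meal, x3 = kg of sunflower meal, x4 = kg of cassava meal, x5 = kg of cottonseed meal.
min 0.09x1 + 2.36x2 + 0.42x3 + 0.25x4 + 0.38x5 s.t.:
  1.2x1 + 23.5x2 + 9.1x3 + 1x4 + 10.1x5 ≥ 47.5   (phosphorus)
  339x1 + 5x2 + 213x3 + 34x4 + 133x5 ≤ 421   (crude fibre)
  4.3x1 + 13.7x2 + 8.2x3 + 12.4x4 + 10.5x5 ≥ 17.5   (metabolisable energy)
  x1 ≤ 1.2
  x1, x2, x3, x4, x5 ≥ 0.
The cheapest feasible vertex uses only fish meal, cottonseed meal; oat hulls, sunflower meal, cassava meal are not used. The phosphorus and crude fibre requirements are met with equality.
Optimal quantities: fish meal = 0.6717 kg, cottonseed meal = 3.14 kg.
Total cost: 2.36·0.6717 + 0.38·3.14 = 2.7784.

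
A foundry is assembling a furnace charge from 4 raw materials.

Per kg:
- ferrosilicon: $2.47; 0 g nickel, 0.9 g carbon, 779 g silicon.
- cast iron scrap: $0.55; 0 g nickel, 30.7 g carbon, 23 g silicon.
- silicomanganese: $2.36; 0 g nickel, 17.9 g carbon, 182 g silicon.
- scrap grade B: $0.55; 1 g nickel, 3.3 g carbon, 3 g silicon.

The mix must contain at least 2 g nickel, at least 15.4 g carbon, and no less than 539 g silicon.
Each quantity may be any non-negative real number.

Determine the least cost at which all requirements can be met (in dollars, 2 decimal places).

$2.92

Let x1 = kg of ferrosilicon, x2 = kg of cast iron scrap, x3 = kg of silicomanganese, x4 = kg of scrap grade B.
Minimize 2.47x1 + 0.55x2 + 2.36x3 + 0.55x4 with:
  1x4 ≥ 2   (nickel)
  0.9x1 + 30.7x2 + 17.9x3 + 3.3x4 ≥ 15.4   (carbon)
  779x1 + 23x2 + 182x3 + 3x4 ≥ 539   (silicon)
  x1, x2, x3, x4 ≥ 0.
The optimal basis is {ferrosilicon, cast iron scrap, scrap grade B}; silicomanganese drops out. There the nickel, carbon, silicon constraints are tight.
That vertex is x1 = 0.6763, x2 = 0.2668, x4 = 2.
Hence cost = 2.47·0.6763 + 0.55·0.2668 + 0.55·2 = $2.9172.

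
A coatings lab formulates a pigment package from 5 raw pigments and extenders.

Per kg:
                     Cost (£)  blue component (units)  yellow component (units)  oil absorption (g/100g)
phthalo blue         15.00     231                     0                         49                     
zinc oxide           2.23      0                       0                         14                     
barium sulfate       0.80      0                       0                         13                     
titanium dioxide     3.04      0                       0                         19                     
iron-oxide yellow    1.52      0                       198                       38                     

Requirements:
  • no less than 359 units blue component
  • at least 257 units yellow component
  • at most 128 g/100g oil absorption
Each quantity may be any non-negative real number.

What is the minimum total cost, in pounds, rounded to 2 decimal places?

£25.28

This is a linear program. Let x1 = kg of phthalo blue, x2 = kg of zinc oxide, x3 = kg of barium sulfate, x4 = kg of titanium dioxide, x5 = kg of iron-oxide yellow.
Minimise 15x1 + 2.23x2 + 0.8x3 + 3.04x4 + 1.52x5 subject to:
  231x1 ≥ 359   (blue component)
  198x5 ≥ 257   (yellow component)
  49x1 + 14x2 + 13x3 + 19x4 + 38x5 ≤ 128   (oil absorption)
  x1, x2, x3, x4, x5 ≥ 0.
The cheapest feasible vertex uses only phthalo blue, iron-oxide yellow; zinc oxide, barium sulfate, titanium dioxide are not used. Binding constraints: blue component and yellow component.
Optimal quantities: phthalo blue = 1.554 kg, iron-oxide yellow = 1.298 kg.
Cost = 15·1.554 + 1.52·1.298 = 25.2830.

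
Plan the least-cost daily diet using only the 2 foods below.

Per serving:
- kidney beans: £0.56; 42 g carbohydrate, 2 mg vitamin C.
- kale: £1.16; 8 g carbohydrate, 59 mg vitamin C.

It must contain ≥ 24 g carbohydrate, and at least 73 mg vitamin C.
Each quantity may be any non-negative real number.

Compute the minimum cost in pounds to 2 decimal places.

£1.61

Treat it as an LP. Let x1 = servings of kidney beans, x2 = servings of kale.
Minimize 0.56x1 + 1.16x2 subject to:
  42x1 + 8x2 ≥ 24   (carbohydrate)
  2x1 + 59x2 ≥ 73   (vitamin C)
  x1, x2 ≥ 0.
Both inputs are positive at the optimum. Binding constraints: carbohydrate and vitamin C.
That vertex is x1 = 0.3379, x2 = 1.226.
Total cost: 0.56·0.3379 + 1.16·1.226 = 1.6114.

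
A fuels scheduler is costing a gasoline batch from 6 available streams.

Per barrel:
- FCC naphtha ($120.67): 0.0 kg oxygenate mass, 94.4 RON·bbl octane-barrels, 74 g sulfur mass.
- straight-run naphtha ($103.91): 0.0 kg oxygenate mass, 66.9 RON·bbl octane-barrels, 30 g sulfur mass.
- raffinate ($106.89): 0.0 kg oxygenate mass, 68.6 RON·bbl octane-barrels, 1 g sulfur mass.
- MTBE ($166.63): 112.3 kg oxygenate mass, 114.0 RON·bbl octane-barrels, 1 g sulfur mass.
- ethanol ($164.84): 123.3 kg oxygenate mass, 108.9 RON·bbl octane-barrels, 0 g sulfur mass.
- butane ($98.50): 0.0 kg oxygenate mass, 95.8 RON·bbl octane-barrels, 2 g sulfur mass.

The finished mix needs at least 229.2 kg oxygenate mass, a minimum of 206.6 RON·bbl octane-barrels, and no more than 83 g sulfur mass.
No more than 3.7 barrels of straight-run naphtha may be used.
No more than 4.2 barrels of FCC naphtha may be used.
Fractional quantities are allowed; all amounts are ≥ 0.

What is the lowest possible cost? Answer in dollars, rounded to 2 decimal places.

This is a linear program. Let x1 = barrels of FCC naphtha, x2 = barrels of straight-run naphtha, x3 = barrels of raffinate, x4 = barrels of MTBE, x5 = barrels of ethanol, x6 = barrels of butane.
min 120.67x1 + 103.91x2 + 106.89x3 + 166.63x4 + 164.84x5 + 98.5x6 with:
  112.3x4 + 123.3x5 ≥ 229.2   (oxygenate mass)
  94.4x1 + 66.9x2 + 68.6x3 + 114x4 + 108.9x5 + 95.8x6 ≥ 206.6   (octane-barrels)
  74x1 + 30x2 + 1x3 + 1x4 + 2x6 ≤ 83   (sulfur mass)
  x2 ≤ 3.7
  x1 ≤ 4.2
  x1, x2, x3, x4, x5, x6 ≥ 0.
The minimum-cost mix takes nothing from FCC naphtha, straight-run naphtha, raffinate, MTBE — only ethanol, butane. The oxygenate mass and octane-barrels requirements are met with equality.
So ethanol = 1.85888 barrels, butane = 0.0435061 barrels.
Total cost: 164.84·1.85888 + 98.5·0.0435061 = 310.7031.

$310.70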